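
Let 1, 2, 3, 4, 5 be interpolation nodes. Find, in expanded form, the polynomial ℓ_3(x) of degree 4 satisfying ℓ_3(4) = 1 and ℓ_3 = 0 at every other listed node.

ℓ_3(x) = -(1/6)x^4 + (11/6)x^3 - (41/6)x^2 + (61/6)x - 5

ℓ_3(x) = (x - 1)(x - 2)(x - 3)(x - 5) / [(3)·(2)·(1)·(-1)]
       = (x^4 - 11x^3 + 41x^2 - 61x + 30) / (-6)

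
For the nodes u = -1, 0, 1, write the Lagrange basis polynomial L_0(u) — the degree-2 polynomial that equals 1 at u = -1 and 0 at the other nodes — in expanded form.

L_0(u) = u(u - 1) / [(-1)·(-2)]
       = (u^2 - u) / (2)

L_0(u) = (1/2)u^2 - (1/2)u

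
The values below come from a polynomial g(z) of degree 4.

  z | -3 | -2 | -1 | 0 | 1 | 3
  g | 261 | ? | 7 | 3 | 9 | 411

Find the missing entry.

51

The 5 known values determine g uniquely (degree ≤ 4).
L_0(-2) = (-1)·(-2)·(-3)·(-5)/[(-2)·(-3)·(-4)·(-6)] = 5/24
L_1(-2) = (1)·(-2)·(-3)·(-5)/[(2)·(-1)·(-2)·(-4)] = 15/8
L_2(-2) = (1)·(-1)·(-3)·(-5)/[(3)·(1)·(-1)·(-3)] = -5/3
L_3(-2) = (1)·(-1)·(-2)·(-5)/[(4)·(2)·(1)·(-2)] = 5/8
L_4(-2) = (1)·(-1)·(-2)·(-3)/[(6)·(4)·(3)·(2)] = -1/24
Sum: 261·(5/24) + 7·(15/8) + 3·(-5/3) + 9·(5/8) + 411·(-1/24) = 51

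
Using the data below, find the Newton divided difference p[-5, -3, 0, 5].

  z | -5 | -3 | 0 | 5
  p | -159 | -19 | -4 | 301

p[-5,-3] = (-19 - (-159)) / (-3 - (-5)) = 70
p[-3,0] = (-4 - (-19)) / (0 - (-3)) = 5
p[0,5] = (301 - (-4)) / (5 - 0) = 61
p[-5,-3,0] = (5 - 70) / (0 - (-5)) = -13
p[-3,0,5] = (61 - 5) / (5 - (-3)) = 7
p[-5,-3,0,5] = (7 - (-13)) / (5 - (-5)) = 2

2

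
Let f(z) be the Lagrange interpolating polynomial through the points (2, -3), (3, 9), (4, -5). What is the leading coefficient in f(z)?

L_0(z) = (z - 3)(z - 4) / [2] = (1/2)z^2 - (7/2)z + 6
L_1(z) = (z - 2)(z - 4) / [-1] = -z^2 + 6z - 8
L_2(z) = (z - 2)(z - 3) / [2] = (1/2)z^2 - (5/2)z + 3
f(z) = (-3)·L_0 + 9·L_1 + (-5)·L_2
Only the coefficient of z^2 is needed; take it from each L_i and combine:
(-3)·(1/2) + 9·(-1) + (-5)·(1/2) = -13

-13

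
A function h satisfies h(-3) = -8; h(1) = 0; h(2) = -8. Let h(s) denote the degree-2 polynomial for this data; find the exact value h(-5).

-36

Using Newton's divided-difference form:
h[-3,1] = (0 - (-8)) / (1 - (-3)) = 2
h[1,2] = (-8 - 0) / (2 - 1) = -8
h[-3,1,2] = (-8 - 2) / (2 - (-3)) = -2
h(-5) = -8 + 2·(-2) + (-2)·(-2)·(-6) = -36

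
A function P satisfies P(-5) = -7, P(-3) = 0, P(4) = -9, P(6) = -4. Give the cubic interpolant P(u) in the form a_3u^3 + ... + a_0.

P(u) = (20/231)u^3 - (257/1386)u^2 - (3085/1386)u - 617/231

L_0(u) = (u + 3)(u - 4)(u - 6) / [-198] = -(1/198)u^3 + (7/198)u^2 + (1/33)u - 4/11
L_1(u) = (u + 5)(u - 4)(u - 6) / [126] = (1/126)u^3 - (5/126)u^2 - (13/63)u + 20/21
L_2(u) = (u + 5)(u + 3)(u - 6) / [-126] = -(1/126)u^3 - (1/63)u^2 + (11/42)u + 5/7
L_3(u) = (u + 5)(u + 3)(u - 4) / [198] = (1/198)u^3 + (2/99)u^2 - (17/198)u - 10/33
P(u) = (-7)·L_0 + 0·L_1 + (-9)·L_2 + (-4)·L_3
  (-7)·L_0(u) = (7/198)u^3 - (49/198)u^2 - (7/33)u + 28/11
  0·L_1(u) = 0
  (-9)·L_2(u) = (1/14)u^3 + (1/7)u^2 - (33/14)u - 45/7
  (-4)·L_3(u) = -(2/99)u^3 - (8/99)u^2 + (34/99)u + 40/33
Adding term by term: (20/231)u^3 - (257/1386)u^2 - (3085/1386)u - 617/231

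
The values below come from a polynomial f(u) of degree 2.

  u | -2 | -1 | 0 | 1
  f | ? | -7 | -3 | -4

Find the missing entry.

The 3 known values determine f uniquely (degree ≤ 2).
Evaluate each Lagrange basis at u = -2:
L_0(-2) = (-2)·(-3)/[(-1)·(-2)] = 3
L_1(-2) = (-1)·(-3)/[(1)·(-1)] = -3
L_2(-2) = (-1)·(-2)/[(2)·(1)] = 1
Sum: (-7)·(3) + (-3)·(-3) + (-4)·(1) = -16

-16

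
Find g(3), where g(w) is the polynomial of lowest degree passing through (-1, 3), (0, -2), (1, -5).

-5

Using Newton's divided-difference form:
g[-1,0] = (-2 - 3) / (0 - (-1)) = -5
g[0,1] = (-5 - (-2)) / (1 - 0) = -3
g[-1,0,1] = (-3 - (-5)) / (1 - (-1)) = 1
g(3) = 3 + (-5)·(4) + 1·(4)·(3) = -5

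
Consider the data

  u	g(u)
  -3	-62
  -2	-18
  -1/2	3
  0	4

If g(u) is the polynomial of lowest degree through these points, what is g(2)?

18

Evaluate each Lagrange basis at u = 2:
L_0(2) = (4)·(5/2)·(2)/[(-1)·(-5/2)·(-3)] = -8/3
L_1(2) = (5)·(5/2)·(2)/[(1)·(-3/2)·(-2)] = 25/3
L_2(2) = (5)·(4)·(2)/[(5/2)·(3/2)·(-1/2)] = -64/3
L_3(2) = (5)·(4)·(5/2)/[(3)·(2)·(1/2)] = 50/3
Sum: (-62)·(-8/3) + (-18)·(25/3) + 3·(-64/3) + 4·(50/3) = 18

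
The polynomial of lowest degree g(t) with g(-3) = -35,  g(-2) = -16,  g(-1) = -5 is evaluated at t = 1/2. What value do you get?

-7/2

Using Newton's divided-difference form:
g[-3,-2] = (-16 - (-35)) / (-2 - (-3)) = 19
g[-2,-1] = (-5 - (-16)) / (-1 - (-2)) = 11
g[-3,-2,-1] = (11 - 19) / (-1 - (-3)) = -4
g(1/2) = -35 + 19·(7/2) + (-4)·(7/2)·(5/2) = -7/2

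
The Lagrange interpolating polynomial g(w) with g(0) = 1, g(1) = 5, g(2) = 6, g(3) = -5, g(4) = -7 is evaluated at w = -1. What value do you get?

Evaluate each Lagrange basis at w = -1:
L_0(-1) = (-2)·(-3)·(-4)·(-5)/[(-1)·(-2)·(-3)·(-4)] = 5
L_1(-1) = (-1)·(-3)·(-4)·(-5)/[(1)·(-1)·(-2)·(-3)] = -10
L_2(-1) = (-1)·(-2)·(-4)·(-5)/[(2)·(1)·(-1)·(-2)] = 10
L_3(-1) = (-1)·(-2)·(-3)·(-5)/[(3)·(2)·(1)·(-1)] = -5
L_4(-1) = (-1)·(-2)·(-3)·(-4)/[(4)·(3)·(2)·(1)] = 1
Sum: 1·(5) + 5·(-10) + 6·(10) + (-5)·(-5) + (-7)·(1) = 33

33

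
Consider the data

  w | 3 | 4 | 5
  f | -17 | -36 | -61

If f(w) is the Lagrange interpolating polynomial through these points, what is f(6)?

-92

Evaluate each Lagrange basis at w = 6:
L_0(6) = (2)·(1)/[(-1)·(-2)] = 1
L_1(6) = (3)·(1)/[(1)·(-1)] = -3
L_2(6) = (3)·(2)/[(2)·(1)] = 3
Sum: (-17)·(1) + (-36)·(-3) + (-61)·(3) = -92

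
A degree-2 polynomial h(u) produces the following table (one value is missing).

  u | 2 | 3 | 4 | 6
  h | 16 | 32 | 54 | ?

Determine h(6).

116

The 3 known values determine h uniquely (degree ≤ 2).
L_0(6) = (3)·(2)/[(-1)·(-2)] = 3
L_1(6) = (4)·(2)/[(1)·(-1)] = -8
L_2(6) = (4)·(3)/[(2)·(1)] = 6
Sum: 16·(3) + 32·(-8) + 54·(6) = 116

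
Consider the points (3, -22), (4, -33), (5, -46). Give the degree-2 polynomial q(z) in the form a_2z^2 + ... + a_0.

Newton's divided differences:
q[3,4] = (-33 - (-22)) / (4 - 3) = -11
q[4,5] = (-46 - (-33)) / (5 - 4) = -13
q[3,4,5] = (-13 - (-11)) / (5 - 3) = -1
q(z) = -22 + (-11)·(z - 3) + (-1)·(z - 3)(z - 4)
Expanding: q(z) = -z^2 - 4z - 1

q(z) = -z^2 - 4z - 1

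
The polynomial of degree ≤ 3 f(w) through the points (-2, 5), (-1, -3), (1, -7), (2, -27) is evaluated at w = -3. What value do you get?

L_0(-3) = (-2)·(-4)·(-5)/[(-1)·(-3)·(-4)] = 10/3
L_1(-3) = (-1)·(-4)·(-5)/[(1)·(-2)·(-3)] = -10/3
L_2(-3) = (-1)·(-2)·(-5)/[(3)·(2)·(-1)] = 5/3
L_3(-3) = (-1)·(-2)·(-4)/[(4)·(3)·(1)] = -2/3
Sum: 5·(10/3) + (-3)·(-10/3) + (-7)·(5/3) + (-27)·(-2/3) = 33

33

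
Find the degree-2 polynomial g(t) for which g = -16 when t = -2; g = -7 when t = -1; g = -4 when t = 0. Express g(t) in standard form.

g(t) = -3t^2 - 4

Newton's divided differences:
g[-2,-1] = (-7 - (-16)) / (-1 - (-2)) = 9
g[-1,0] = (-4 - (-7)) / (0 - (-1)) = 3
g[-2,-1,0] = (3 - 9) / (0 - (-2)) = -3
g(t) = -16 + 9·(t + 2) + (-3)·(t + 2)(t + 1)
Expanding: g(t) = -3t^2 - 4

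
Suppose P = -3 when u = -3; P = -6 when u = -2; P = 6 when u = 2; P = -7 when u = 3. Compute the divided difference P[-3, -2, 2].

6/5

P[-3,-2] = (-6 - (-3)) / (-2 - (-3)) = -3
P[-2,2] = (6 - (-6)) / (2 - (-2)) = 3
P[-3,-2,2] = (3 - (-3)) / (2 - (-3)) = 6/5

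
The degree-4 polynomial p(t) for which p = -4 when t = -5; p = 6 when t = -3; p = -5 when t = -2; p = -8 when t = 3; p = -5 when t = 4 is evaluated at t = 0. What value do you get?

-463/21

Evaluate each Lagrange basis at t = 0:
L_0(0) = (3)·(2)·(-3)·(-4)/[(-2)·(-3)·(-8)·(-9)] = 1/6
L_1(0) = (5)·(2)·(-3)·(-4)/[(2)·(-1)·(-6)·(-7)] = -10/7
L_2(0) = (5)·(3)·(-3)·(-4)/[(3)·(1)·(-5)·(-6)] = 2
L_3(0) = (5)·(3)·(2)·(-4)/[(8)·(6)·(5)·(-1)] = 1/2
L_4(0) = (5)·(3)·(2)·(-3)/[(9)·(7)·(6)·(1)] = -5/21
Sum: (-4)·(1/6) + 6·(-10/7) + (-5)·(2) + (-8)·(1/2) + (-5)·(-5/21) = -463/21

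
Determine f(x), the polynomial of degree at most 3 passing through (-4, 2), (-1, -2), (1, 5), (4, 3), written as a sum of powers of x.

Build the Lagrange basis polynomials:
L_0(x) = (x + 1)(x - 1)(x - 4) / [-120] = -(1/120)x^3 + (1/30)x^2 + (1/120)x - 1/30
L_1(x) = (x + 4)(x - 1)(x - 4) / [30] = (1/30)x^3 - (1/30)x^2 - (8/15)x + 8/15
L_2(x) = (x + 4)(x + 1)(x - 4) / [-30] = -(1/30)x^3 - (1/30)x^2 + (8/15)x + 8/15
L_3(x) = (x + 4)(x + 1)(x - 1) / [120] = (1/120)x^3 + (1/30)x^2 - (1/120)x - 1/30
f(x) = 2·L_0 + (-2)·L_1 + 5·L_2 + 3·L_3
  2·L_0(x) = -(1/60)x^3 + (1/15)x^2 + (1/60)x - 1/15
  (-2)·L_1(x) = -(1/15)x^3 + (1/15)x^2 + (16/15)x - 16/15
  5·L_2(x) = -(1/6)x^3 - (1/6)x^2 + (8/3)x + 8/3
  3·L_3(x) = (1/40)x^3 + (1/10)x^2 - (1/40)x - 1/10
Adding term by term: -(9/40)x^3 + (1/15)x^2 + (149/40)x + 43/30

f(x) = -(9/40)x^3 + (1/15)x^2 + (149/40)x + 43/30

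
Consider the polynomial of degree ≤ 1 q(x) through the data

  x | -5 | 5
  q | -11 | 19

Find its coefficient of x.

The leading coefficient equals the top divided difference q[-5,5].
q[-5,5] = (19 - (-11)) / (5 - (-5)) = 3

3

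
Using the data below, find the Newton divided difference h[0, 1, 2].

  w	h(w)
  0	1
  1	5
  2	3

h[0,1] = (5 - 1) / (1 - 0) = 4
h[1,2] = (3 - 5) / (2 - 1) = -2
h[0,1,2] = (-2 - 4) / (2 - 0) = -3

-3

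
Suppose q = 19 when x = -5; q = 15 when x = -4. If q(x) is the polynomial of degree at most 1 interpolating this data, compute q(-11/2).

21

Evaluate each Lagrange basis at x = -11/2:
L_0(-11/2) = (-3/2)/[(-1)] = 3/2
L_1(-11/2) = (-1/2)/[(1)] = -1/2
Sum: 19·(3/2) + 15·(-1/2) = 21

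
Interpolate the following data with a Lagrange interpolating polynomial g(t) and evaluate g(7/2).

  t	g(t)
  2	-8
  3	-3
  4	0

L_0(7/2) = (1/2)·(-1/2)/[(-1)·(-2)] = -1/8
L_1(7/2) = (3/2)·(-1/2)/[(1)·(-1)] = 3/4
L_2(7/2) = (3/2)·(1/2)/[(2)·(1)] = 3/8
Sum: (-8)·(-1/8) + (-3)·(3/4) + 0 = -5/4

-5/4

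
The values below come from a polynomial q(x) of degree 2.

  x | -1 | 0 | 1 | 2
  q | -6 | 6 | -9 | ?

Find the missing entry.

The 3 known values determine q uniquely (degree ≤ 2).
Evaluate each Lagrange basis at x = 2:
L_0(2) = (2)·(1)/[(-1)·(-2)] = 1
L_1(2) = (3)·(1)/[(1)·(-1)] = -3
L_2(2) = (3)·(2)/[(2)·(1)] = 3
Sum: (-6)·(1) + 6·(-3) + (-9)·(3) = -51

-51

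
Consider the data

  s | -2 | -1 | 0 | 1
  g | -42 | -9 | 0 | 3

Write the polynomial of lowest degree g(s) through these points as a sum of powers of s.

g(s) = 3s^3 - 3s^2 + 3s

L_0(s) = (s + 1)s(s - 1) / [-6] = -(1/6)s^3 + (1/6)s
L_1(s) = (s + 2)s(s - 1) / [2] = (1/2)s^3 + (1/2)s^2 - s
L_2(s) = (s + 2)(s + 1)(s - 1) / [-2] = -(1/2)s^3 - s^2 + (1/2)s + 1
L_3(s) = (s + 2)(s + 1)s / [6] = (1/6)s^3 + (1/2)s^2 + (1/3)s
g(s) = (-42)·L_0 + (-9)·L_1 + 0·L_2 + 3·L_3
  (-42)·L_0(s) = 7s^3 - 7s
  (-9)·L_1(s) = -(9/2)s^3 - (9/2)s^2 + 9s
  0·L_2(s) = 0
  3·L_3(s) = (1/2)s^3 + (3/2)s^2 + s
Adding term by term: 3s^3 - 3s^2 + 3s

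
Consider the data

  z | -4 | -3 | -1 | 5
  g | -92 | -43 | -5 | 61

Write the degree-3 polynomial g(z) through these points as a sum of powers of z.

Newton's divided differences:
g[-4,-3] = (-43 - (-92)) / (-3 - (-4)) = 49
g[-3,-1] = (-5 - (-43)) / (-1 - (-3)) = 19
g[-1,5] = (61 - (-5)) / (5 - (-1)) = 11
g[-4,-3,-1] = (19 - 49) / (-1 - (-4)) = -10
g[-3,-1,5] = (11 - 19) / (5 - (-3)) = -1
g[-4,-3,-1,5] = (-1 - (-10)) / (5 - (-4)) = 1
g(z) = -92 + 49·(z + 4) + (-10)·(z + 4)(z + 3) + 1·(z + 4)(z + 3)(z + 1)
Expanding: g(z) = z^3 - 2z^2 - 2z - 4

g(z) = z^3 - 2z^2 - 2z - 4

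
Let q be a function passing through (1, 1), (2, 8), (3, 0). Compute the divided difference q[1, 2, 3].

-15/2

q[1,2] = (8 - 1) / (2 - 1) = 7
q[2,3] = (0 - 8) / (3 - 2) = -8
q[1,2,3] = (-8 - 7) / (3 - 1) = -15/2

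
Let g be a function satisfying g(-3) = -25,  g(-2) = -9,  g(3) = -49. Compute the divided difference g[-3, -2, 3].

-4

g[-3,-2] = (-9 - (-25)) / (-2 - (-3)) = 16
g[-2,3] = (-49 - (-9)) / (3 - (-2)) = -8
g[-3,-2,3] = (-8 - 16) / (3 - (-3)) = -4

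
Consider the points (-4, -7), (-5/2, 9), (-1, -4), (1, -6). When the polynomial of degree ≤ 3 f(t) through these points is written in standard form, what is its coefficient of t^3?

The leading coefficient equals the top divided difference f[-4,-5/2,-1,1].
f[-4,-5/2] = (9 - (-7)) / (-5/2 - (-4)) = 32/3
f[-5/2,-1] = (-4 - 9) / (-1 - (-5/2)) = -26/3
f[-1,1] = (-6 - (-4)) / (1 - (-1)) = -1
f[-4,-5/2,-1] = (-26/3 - 32/3) / (-1 - (-4)) = -58/9
f[-5/2,-1,1] = (-1 - (-26/3)) / (1 - (-5/2)) = 46/21
f[-4,-5/2,-1,1] = (46/21 - (-58/9)) / (1 - (-4)) = 544/315

544/315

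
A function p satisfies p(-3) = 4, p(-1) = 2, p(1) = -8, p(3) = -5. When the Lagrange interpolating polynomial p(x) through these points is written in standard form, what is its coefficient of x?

Build the Lagrange basis polynomials:
L_0(x) = (x + 1)(x - 1)(x - 3) / [-48] = -(1/48)x^3 + (1/16)x^2 + (1/48)x - 1/16
L_1(x) = (x + 3)(x - 1)(x - 3) / [16] = (1/16)x^3 - (1/16)x^2 - (9/16)x + 9/16
L_2(x) = (x + 3)(x + 1)(x - 3) / [-16] = -(1/16)x^3 - (1/16)x^2 + (9/16)x + 9/16
L_3(x) = (x + 3)(x + 1)(x - 1) / [48] = (1/48)x^3 + (1/16)x^2 - (1/48)x - 1/16
p(x) = 4·L_0 + 2·L_1 + (-8)·L_2 + (-5)·L_3
Only the coefficient of x is needed; take it from each L_i and combine:
4·(1/48) + 2·(-9/16) + (-8)·(9/16) + (-5)·(-1/48) = -87/16

-87/16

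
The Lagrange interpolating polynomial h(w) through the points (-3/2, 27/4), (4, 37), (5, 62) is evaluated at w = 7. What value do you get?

Evaluate each Lagrange basis at w = 7:
L_0(7) = (3)·(2)/[(-11/2)·(-13/2)] = 24/143
L_1(7) = (17/2)·(2)/[(11/2)·(-1)] = -34/11
L_2(7) = (17/2)·(3)/[(13/2)·(1)] = 51/13
Sum: 27/4·(24/143) + 37·(-34/11) + 62·(51/13) = 130

130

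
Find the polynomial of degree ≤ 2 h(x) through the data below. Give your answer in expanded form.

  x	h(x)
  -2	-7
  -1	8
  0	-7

Newton's divided differences:
h[-2,-1] = (8 - (-7)) / (-1 - (-2)) = 15
h[-1,0] = (-7 - 8) / (0 - (-1)) = -15
h[-2,-1,0] = (-15 - 15) / (0 - (-2)) = -15
h(x) = -7 + 15·(x + 2) + (-15)·(x + 2)(x + 1)
Expanding: h(x) = -15x^2 - 30x - 7

h(x) = -15x^2 - 30x - 7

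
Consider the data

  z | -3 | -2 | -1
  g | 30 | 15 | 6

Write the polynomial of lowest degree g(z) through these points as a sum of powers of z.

g(z) = 3z^2 + 3

L_0(z) = (z + 2)(z + 1) / [2] = (1/2)z^2 + (3/2)z + 1
L_1(z) = (z + 3)(z + 1) / [-1] = -z^2 - 4z - 3
L_2(z) = (z + 3)(z + 2) / [2] = (1/2)z^2 + (5/2)z + 3
g(z) = 30·L_0 + 15·L_1 + 6·L_2
  30·L_0(z) = 15z^2 + 45z + 30
  15·L_1(z) = -15z^2 - 60z - 45
  6·L_2(z) = 3z^2 + 15z + 18
Adding term by term: 3z^2 + 3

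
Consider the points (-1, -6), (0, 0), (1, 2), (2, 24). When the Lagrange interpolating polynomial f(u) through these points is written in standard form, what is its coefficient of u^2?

-2

L_0(u) = u(u - 1)(u - 2) / [-6] = -(1/6)u^3 + (1/2)u^2 - (1/3)u
L_1(u) = (u + 1)(u - 1)(u - 2) / [2] = (1/2)u^3 - u^2 - (1/2)u + 1
L_2(u) = (u + 1)u(u - 2) / [-2] = -(1/2)u^3 + (1/2)u^2 + u
L_3(u) = (u + 1)u(u - 1) / [6] = (1/6)u^3 - (1/6)u
f(u) = (-6)·L_0 + 0·L_1 + 2·L_2 + 24·L_3
Only the coefficient of u^2 is needed; take it from each L_i and combine:
(-6)·(1/2) + 0·(-1) + 2·(1/2) + 24·(0) = -2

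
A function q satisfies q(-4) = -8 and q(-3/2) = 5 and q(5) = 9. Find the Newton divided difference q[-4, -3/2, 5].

q[-4,-3/2] = (5 - (-8)) / (-3/2 - (-4)) = 26/5
q[-3/2,5] = (9 - 5) / (5 - (-3/2)) = 8/13
q[-4,-3/2,5] = (8/13 - 26/5) / (5 - (-4)) = -298/585

-298/585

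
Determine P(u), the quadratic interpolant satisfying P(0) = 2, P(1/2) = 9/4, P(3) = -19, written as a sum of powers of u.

P(u) = -3u^2 + 2u + 2

L_0(u) = (u - 1/2)(u - 3) / [3/2] = (2/3)u^2 - (7/3)u + 1
L_1(u) = u(u - 3) / [-5/4] = -(4/5)u^2 + (12/5)u
L_2(u) = u(u - 1/2) / [15/2] = (2/15)u^2 - (1/15)u
P(u) = 2·L_0 + (9/4)·L_1 + (-19)·L_2
  2·L_0(u) = (4/3)u^2 - (14/3)u + 2
  (9/4)·L_1(u) = -(9/5)u^2 + (27/5)u
  (-19)·L_2(u) = -(38/15)u^2 + (19/15)u
Adding term by term: -3u^2 + 2u + 2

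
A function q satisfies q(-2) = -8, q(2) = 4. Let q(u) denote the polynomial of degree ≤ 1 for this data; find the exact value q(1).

1

L_0(1) = (-1)/[(-4)] = 1/4
L_1(1) = (3)/[(4)] = 3/4
Sum: (-8)·(1/4) + 4·(3/4) = 1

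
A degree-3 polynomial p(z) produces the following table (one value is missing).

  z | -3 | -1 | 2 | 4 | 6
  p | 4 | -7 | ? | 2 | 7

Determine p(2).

The 4 known values determine p uniquely (degree ≤ 3).
L_0(2) = (3)·(-2)·(-4)/[(-2)·(-7)·(-9)] = -4/21
L_1(2) = (5)·(-2)·(-4)/[(2)·(-5)·(-7)] = 4/7
L_2(2) = (5)·(3)·(-4)/[(7)·(5)·(-2)] = 6/7
L_3(2) = (5)·(3)·(-2)/[(9)·(7)·(2)] = -5/21
Sum: 4·(-4/21) + (-7)·(4/7) + 2·(6/7) + 7·(-5/21) = -33/7

-33/7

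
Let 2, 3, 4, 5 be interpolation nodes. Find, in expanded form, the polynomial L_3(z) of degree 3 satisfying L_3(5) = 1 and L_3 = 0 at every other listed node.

L_3(z) = (z - 2)(z - 3)(z - 4) / [(3)·(2)·(1)]
       = (z^3 - 9z^2 + 26z - 24) / (6)

L_3(z) = (1/6)z^3 - (3/2)z^2 + (13/3)z - 4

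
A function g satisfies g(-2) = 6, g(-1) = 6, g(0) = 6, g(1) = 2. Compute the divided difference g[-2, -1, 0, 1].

g[-2,-1] = (6 - 6) / (-1 - (-2)) = 0
g[-1,0] = (6 - 6) / (0 - (-1)) = 0
g[0,1] = (2 - 6) / (1 - 0) = -4
g[-2,-1,0] = (0 - 0) / (0 - (-2)) = 0
g[-1,0,1] = (-4 - 0) / (1 - (-1)) = -2
g[-2,-1,0,1] = (-2 - 0) / (1 - (-2)) = -2/3

-2/3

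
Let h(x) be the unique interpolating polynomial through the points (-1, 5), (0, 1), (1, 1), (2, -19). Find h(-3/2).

Evaluate each Lagrange basis at x = -3/2:
L_0(-3/2) = (-3/2)·(-5/2)·(-7/2)/[(-1)·(-2)·(-3)] = 35/16
L_1(-3/2) = (-1/2)·(-5/2)·(-7/2)/[(1)·(-1)·(-2)] = -35/16
L_2(-3/2) = (-1/2)·(-3/2)·(-7/2)/[(2)·(1)·(-1)] = 21/16
L_3(-3/2) = (-1/2)·(-3/2)·(-5/2)/[(3)·(2)·(1)] = -5/16
Sum: 5·(35/16) + 1·(-35/16) + 1·(21/16) + (-19)·(-5/16) = 16

16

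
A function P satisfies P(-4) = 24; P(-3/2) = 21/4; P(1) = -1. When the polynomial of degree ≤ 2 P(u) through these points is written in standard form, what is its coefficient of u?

-2

Build the Lagrange basis polynomials:
L_0(u) = (u + 3/2)(u - 1) / [25/2] = (2/25)u^2 + (1/25)u - 3/25
L_1(u) = (u + 4)(u - 1) / [-25/4] = -(4/25)u^2 - (12/25)u + 16/25
L_2(u) = (u + 4)(u + 3/2) / [25/2] = (2/25)u^2 + (11/25)u + 12/25
P(u) = 24·L_0 + (21/4)·L_1 + (-1)·L_2
Only the coefficient of u is needed; take it from each L_i and combine:
24·(1/25) + (21/4)·(-12/25) + (-1)·(11/25) = -2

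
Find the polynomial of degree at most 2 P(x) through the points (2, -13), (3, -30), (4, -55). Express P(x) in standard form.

Build the Lagrange basis polynomials:
L_0(x) = (x - 3)(x - 4) / [2] = (1/2)x^2 - (7/2)x + 6
L_1(x) = (x - 2)(x - 4) / [-1] = -x^2 + 6x - 8
L_2(x) = (x - 2)(x - 3) / [2] = (1/2)x^2 - (5/2)x + 3
P(x) = (-13)·L_0 + (-30)·L_1 + (-55)·L_2
  (-13)·L_0(x) = -(13/2)x^2 + (91/2)x - 78
  (-30)·L_1(x) = 30x^2 - 180x + 240
  (-55)·L_2(x) = -(55/2)x^2 + (275/2)x - 165
Adding term by term: -4x^2 + 3x - 3

P(x) = -4x^2 + 3x - 3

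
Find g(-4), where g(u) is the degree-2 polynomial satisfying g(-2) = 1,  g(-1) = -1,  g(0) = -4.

2

L_0(-4) = (-3)·(-4)/[(-1)·(-2)] = 6
L_1(-4) = (-2)·(-4)/[(1)·(-1)] = -8
L_2(-4) = (-2)·(-3)/[(2)·(1)] = 3
Sum: 1·(6) + (-1)·(-8) + (-4)·(3) = 2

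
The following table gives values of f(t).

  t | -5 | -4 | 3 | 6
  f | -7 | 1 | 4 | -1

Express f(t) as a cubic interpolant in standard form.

Build the Lagrange basis polynomials:
L_0(t) = (t + 4)(t - 3)(t - 6) / [-88] = -(1/88)t^3 + (5/88)t^2 + (9/44)t - 9/11
L_1(t) = (t + 5)(t - 3)(t - 6) / [70] = (1/70)t^3 - (2/35)t^2 - (27/70)t + 9/7
L_2(t) = (t + 5)(t + 4)(t - 6) / [-168] = -(1/168)t^3 - (1/56)t^2 + (17/84)t + 5/7
L_3(t) = (t + 5)(t + 4)(t - 3) / [330] = (1/330)t^3 + (1/55)t^2 - (7/330)t - 2/11
f(t) = (-7)·L_0 + 1·L_1 + 4·L_2 + (-1)·L_3
  (-7)·L_0(t) = (7/88)t^3 - (35/88)t^2 - (63/44)t + 63/11
  1·L_1(t) = (1/70)t^3 - (2/35)t^2 - (27/70)t + 9/7
  4·L_2(t) = -(1/42)t^3 - (1/14)t^2 + (17/21)t + 20/7
  (-1)·L_3(t) = -(1/330)t^3 - (1/55)t^2 + (7/330)t + 2/11
Adding term by term: (619/9240)t^3 - (1677/3080)t^2 - (4559/4620)t + 774/77

f(t) = (619/9240)t^3 - (1677/3080)t^2 - (4559/4620)t + 774/77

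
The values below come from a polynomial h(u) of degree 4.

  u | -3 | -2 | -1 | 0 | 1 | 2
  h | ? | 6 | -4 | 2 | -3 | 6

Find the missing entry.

The 5 known values determine h uniquely (degree ≤ 4).
Evaluate each Lagrange basis at u = -3:
L_0(-3) = (-2)·(-3)·(-4)·(-5)/[(-1)·(-2)·(-3)·(-4)] = 5
L_1(-3) = (-1)·(-3)·(-4)·(-5)/[(1)·(-1)·(-2)·(-3)] = -10
L_2(-3) = (-1)·(-2)·(-4)·(-5)/[(2)·(1)·(-1)·(-2)] = 10
L_3(-3) = (-1)·(-2)·(-3)·(-5)/[(3)·(2)·(1)·(-1)] = -5
L_4(-3) = (-1)·(-2)·(-3)·(-4)/[(4)·(3)·(2)·(1)] = 1
Sum: 6·(5) + (-4)·(-10) + 2·(10) + (-3)·(-5) + 6·(1) = 111

111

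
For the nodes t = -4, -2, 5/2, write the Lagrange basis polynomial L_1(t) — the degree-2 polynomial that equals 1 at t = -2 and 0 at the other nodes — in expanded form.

L_1(t) = -(1/9)t^2 - (1/6)t + 10/9

L_1(t) = (t + 4)(t - 5/2) / [(2)·(-9/2)]
       = (t^2 + (3/2)t - 10) / (-9)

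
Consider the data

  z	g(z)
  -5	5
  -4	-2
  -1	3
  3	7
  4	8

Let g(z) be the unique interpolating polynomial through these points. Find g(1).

199/28

Evaluate each Lagrange basis at z = 1:
L_0(1) = (5)·(2)·(-2)·(-3)/[(-1)·(-4)·(-8)·(-9)] = 5/24
L_1(1) = (6)·(2)·(-2)·(-3)/[(1)·(-3)·(-7)·(-8)] = -3/7
L_2(1) = (6)·(5)·(-2)·(-3)/[(4)·(3)·(-4)·(-5)] = 3/4
L_3(1) = (6)·(5)·(2)·(-3)/[(8)·(7)·(4)·(-1)] = 45/56
L_4(1) = (6)·(5)·(2)·(-2)/[(9)·(8)·(5)·(1)] = -1/3
Sum: 5·(5/24) + (-2)·(-3/7) + 3·(3/4) + 7·(45/56) + 8·(-1/3) = 199/28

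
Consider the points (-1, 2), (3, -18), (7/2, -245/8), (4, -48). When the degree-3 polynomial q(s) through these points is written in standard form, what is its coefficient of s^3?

-1

Build the Lagrange basis polynomials:
L_0(s) = (s - 3)(s - 7/2)(s - 4) / [-90] = -(1/90)s^3 + (7/60)s^2 - (73/180)s + 7/15
L_1(s) = (s + 1)(s - 7/2)(s - 4) / [2] = (1/2)s^3 - (13/4)s^2 + (13/4)s + 7
L_2(s) = (s + 1)(s - 3)(s - 4) / [-9/8] = -(8/9)s^3 + (16/3)s^2 - (40/9)s - 32/3
L_3(s) = (s + 1)(s - 3)(s - 7/2) / [5/2] = (2/5)s^3 - (11/5)s^2 + (8/5)s + 21/5
q(s) = 2·L_0 + (-18)·L_1 + (-245/8)·L_2 + (-48)·L_3
Only the coefficient of s^3 is needed; take it from each L_i and combine:
2·(-1/90) + (-18)·(1/2) + (-245/8)·(-8/9) + (-48)·(2/5) = -1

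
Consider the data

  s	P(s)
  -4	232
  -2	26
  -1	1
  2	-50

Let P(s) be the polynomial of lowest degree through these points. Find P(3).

Evaluate each Lagrange basis at s = 3:
L_0(3) = (5)·(4)·(1)/[(-2)·(-3)·(-6)] = -5/9
L_1(3) = (7)·(4)·(1)/[(2)·(-1)·(-4)] = 7/2
L_2(3) = (7)·(5)·(1)/[(3)·(1)·(-3)] = -35/9
L_3(3) = (7)·(5)·(4)/[(6)·(4)·(3)] = 35/18
Sum: 232·(-5/9) + 26·(7/2) + 1·(-35/9) + (-50)·(35/18) = -139

-139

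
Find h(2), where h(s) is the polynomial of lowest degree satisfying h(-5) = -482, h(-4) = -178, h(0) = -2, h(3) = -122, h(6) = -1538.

-34

Using Newton's divided-difference form:
h[-5,-4] = (-178 - (-482)) / (-4 - (-5)) = 304
h[-4,0] = (-2 - (-178)) / (0 - (-4)) = 44
h[0,3] = (-122 - (-2)) / (3 - 0) = -40
h[3,6] = (-1538 - (-122)) / (6 - 3) = -472
h[-5,-4,0] = (44 - 304) / (0 - (-5)) = -52
h[-4,0,3] = (-40 - 44) / (3 - (-4)) = -12
h[0,3,6] = (-472 - (-40)) / (6 - 0) = -72
h[-5,-4,0,3] = (-12 - (-52)) / (3 - (-5)) = 5
h[-4,0,3,6] = (-72 - (-12)) / (6 - (-4)) = -6
h[-5,-4,0,3,6] = (-6 - 5) / (6 - (-5)) = -1
h(2) = -482 + 304·(7) + (-52)·(7)·(6) + 5·(7)·(6)·(2) + (-1)·(7)·(6)·(2)·(-1) = -34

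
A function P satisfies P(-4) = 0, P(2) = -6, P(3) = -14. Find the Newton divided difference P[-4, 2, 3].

-1

P[-4,2] = (-6 - 0) / (2 - (-4)) = -1
P[2,3] = (-14 - (-6)) / (3 - 2) = -8
P[-4,2,3] = (-8 - (-1)) / (3 - (-4)) = -1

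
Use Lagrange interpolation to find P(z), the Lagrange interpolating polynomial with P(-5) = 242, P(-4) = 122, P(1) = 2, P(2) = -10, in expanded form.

P(z) = -2z^3 + 2z + 2

L_0(z) = (z + 4)(z - 1)(z - 2) / [-42] = -(1/42)z^3 - (1/42)z^2 + (5/21)z - 4/21
L_1(z) = (z + 5)(z - 1)(z - 2) / [30] = (1/30)z^3 + (1/15)z^2 - (13/30)z + 1/3
L_2(z) = (z + 5)(z + 4)(z - 2) / [-30] = -(1/30)z^3 - (7/30)z^2 - (1/15)z + 4/3
L_3(z) = (z + 5)(z + 4)(z - 1) / [42] = (1/42)z^3 + (4/21)z^2 + (11/42)z - 10/21
P(z) = 242·L_0 + 122·L_1 + 2·L_2 + (-10)·L_3
  242·L_0(z) = -(121/21)z^3 - (121/21)z^2 + (1210/21)z - 968/21
  122·L_1(z) = (61/15)z^3 + (122/15)z^2 - (793/15)z + 122/3
  2·L_2(z) = -(1/15)z^3 - (7/15)z^2 - (2/15)z + 8/3
  (-10)·L_3(z) = -(5/21)z^3 - (40/21)z^2 - (55/21)z + 100/21
Adding term by term: -2z^3 + 2z + 2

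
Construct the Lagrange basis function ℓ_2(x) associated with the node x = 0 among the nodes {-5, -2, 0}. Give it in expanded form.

ℓ_2(x) = (x + 5)(x + 2) / [(5)·(2)]
       = (x^2 + 7x + 10) / (10)

ℓ_2(x) = (1/10)x^2 + (7/10)x + 1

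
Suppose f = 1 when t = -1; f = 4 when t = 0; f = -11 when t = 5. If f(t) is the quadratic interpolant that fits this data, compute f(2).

4

Evaluate each Lagrange basis at t = 2:
L_0(2) = (2)·(-3)/[(-1)·(-6)] = -1
L_1(2) = (3)·(-3)/[(1)·(-5)] = 9/5
L_2(2) = (3)·(2)/[(6)·(5)] = 1/5
Sum: 1·(-1) + 4·(9/5) + (-11)·(1/5) = 4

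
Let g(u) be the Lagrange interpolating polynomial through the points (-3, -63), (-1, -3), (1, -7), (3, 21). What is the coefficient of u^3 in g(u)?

The leading coefficient equals the top divided difference g[-3,-1,1,3].
g[-3,-1] = (-3 - (-63)) / (-1 - (-3)) = 30
g[-1,1] = (-7 - (-3)) / (1 - (-1)) = -2
g[1,3] = (21 - (-7)) / (3 - 1) = 14
g[-3,-1,1] = (-2 - 30) / (1 - (-3)) = -8
g[-1,1,3] = (14 - (-2)) / (3 - (-1)) = 4
g[-3,-1,1,3] = (4 - (-8)) / (3 - (-3)) = 2

2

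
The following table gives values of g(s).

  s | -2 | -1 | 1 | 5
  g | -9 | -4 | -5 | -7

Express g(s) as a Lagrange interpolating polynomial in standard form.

g(s) = (11/42)s^3 - (55/42)s^2 - (16/21)s - 67/21

L_0(s) = (s + 1)(s - 1)(s - 5) / [-21] = -(1/21)s^3 + (5/21)s^2 + (1/21)s - 5/21
L_1(s) = (s + 2)(s - 1)(s - 5) / [12] = (1/12)s^3 - (1/3)s^2 - (7/12)s + 5/6
L_2(s) = (s + 2)(s + 1)(s - 5) / [-24] = -(1/24)s^3 + (1/12)s^2 + (13/24)s + 5/12
L_3(s) = (s + 2)(s + 1)(s - 1) / [168] = (1/168)s^3 + (1/84)s^2 - (1/168)s - 1/84
g(s) = (-9)·L_0 + (-4)·L_1 + (-5)·L_2 + (-7)·L_3
  (-9)·L_0(s) = (3/7)s^3 - (15/7)s^2 - (3/7)s + 15/7
  (-4)·L_1(s) = -(1/3)s^3 + (4/3)s^2 + (7/3)s - 10/3
  (-5)·L_2(s) = (5/24)s^3 - (5/12)s^2 - (65/24)s - 25/12
  (-7)·L_3(s) = -(1/24)s^3 - (1/12)s^2 + (1/24)s + 1/12
Adding term by term: (11/42)s^3 - (55/42)s^2 - (16/21)s - 67/21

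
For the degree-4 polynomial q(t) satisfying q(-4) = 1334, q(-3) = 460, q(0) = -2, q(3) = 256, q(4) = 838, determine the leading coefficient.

The leading coefficient equals the top divided difference q[-4,-3,0,3,4].
q[-4,-3] = (460 - 1334) / (-3 - (-4)) = -874
q[-3,0] = (-2 - 460) / (0 - (-3)) = -154
q[0,3] = (256 - (-2)) / (3 - 0) = 86
q[3,4] = (838 - 256) / (4 - 3) = 582
q[-4,-3,0] = (-154 - (-874)) / (0 - (-4)) = 180
q[-3,0,3] = (86 - (-154)) / (3 - (-3)) = 40
q[0,3,4] = (582 - 86) / (4 - 0) = 124
q[-4,-3,0,3] = (40 - 180) / (3 - (-4)) = -20
q[-3,0,3,4] = (124 - 40) / (4 - (-3)) = 12
q[-4,-3,0,3,4] = (12 - (-20)) / (4 - (-4)) = 4

4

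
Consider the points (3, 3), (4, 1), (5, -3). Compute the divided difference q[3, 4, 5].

q[3,4] = (1 - 3) / (4 - 3) = -2
q[4,5] = (-3 - 1) / (5 - 4) = -4
q[3,4,5] = (-4 - (-2)) / (5 - 3) = -1

-1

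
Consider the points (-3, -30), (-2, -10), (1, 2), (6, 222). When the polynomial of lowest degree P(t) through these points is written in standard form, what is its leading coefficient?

L_0(t) = (t + 2)(t - 1)(t - 6) / [-36] = -(1/36)t^3 + (5/36)t^2 + (2/9)t - 1/3
L_1(t) = (t + 3)(t - 1)(t - 6) / [24] = (1/24)t^3 - (1/6)t^2 - (5/8)t + 3/4
L_2(t) = (t + 3)(t + 2)(t - 6) / [-60] = -(1/60)t^3 + (1/60)t^2 + (2/5)t + 3/5
L_3(t) = (t + 3)(t + 2)(t - 1) / [360] = (1/360)t^3 + (1/90)t^2 + (1/360)t - 1/60
P(t) = (-30)·L_0 + (-10)·L_1 + 2·L_2 + 222·L_3
Only the coefficient of t^3 is needed; take it from each L_i and combine:
(-30)·(-1/36) + (-10)·(1/24) + 2·(-1/60) + 222·(1/360) = 1

1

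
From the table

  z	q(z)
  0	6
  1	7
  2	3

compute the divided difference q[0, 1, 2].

-5/2

q[0,1] = (7 - 6) / (1 - 0) = 1
q[1,2] = (3 - 7) / (2 - 1) = -4
q[0,1,2] = (-4 - 1) / (2 - 0) = -5/2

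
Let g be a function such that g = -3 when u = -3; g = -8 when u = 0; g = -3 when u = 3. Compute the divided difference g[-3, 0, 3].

g[-3,0] = (-8 - (-3)) / (0 - (-3)) = -5/3
g[0,3] = (-3 - (-8)) / (3 - 0) = 5/3
g[-3,0,3] = (5/3 - (-5/3)) / (3 - (-3)) = 5/9

5/9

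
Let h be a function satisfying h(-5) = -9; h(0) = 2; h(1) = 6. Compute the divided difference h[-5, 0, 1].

h[-5,0] = (2 - (-9)) / (0 - (-5)) = 11/5
h[0,1] = (6 - 2) / (1 - 0) = 4
h[-5,0,1] = (4 - 11/5) / (1 - (-5)) = 3/10

3/10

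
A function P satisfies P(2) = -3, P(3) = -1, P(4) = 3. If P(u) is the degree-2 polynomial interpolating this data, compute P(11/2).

Using Newton's divided-difference form:
P[2,3] = (-1 - (-3)) / (3 - 2) = 2
P[3,4] = (3 - (-1)) / (4 - 3) = 4
P[2,3,4] = (4 - 2) / (4 - 2) = 1
P(11/2) = -3 + 2·(7/2) + 1·(7/2)·(5/2) = 51/4

51/4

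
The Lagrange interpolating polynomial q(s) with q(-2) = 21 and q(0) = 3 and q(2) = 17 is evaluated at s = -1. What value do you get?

8

L_0(-1) = (-1)·(-3)/[(-2)·(-4)] = 3/8
L_1(-1) = (1)·(-3)/[(2)·(-2)] = 3/4
L_2(-1) = (1)·(-1)/[(4)·(2)] = -1/8
Sum: 21·(3/8) + 3·(3/4) + 17·(-1/8) = 8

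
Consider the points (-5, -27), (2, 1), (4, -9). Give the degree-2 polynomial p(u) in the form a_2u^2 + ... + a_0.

Build the Lagrange basis polynomials:
L_0(u) = (u - 2)(u - 4) / [63] = (1/63)u^2 - (2/21)u + 8/63
L_1(u) = (u + 5)(u - 4) / [-14] = -(1/14)u^2 - (1/14)u + 10/7
L_2(u) = (u + 5)(u - 2) / [18] = (1/18)u^2 + (1/6)u - 5/9
p(u) = (-27)·L_0 + 1·L_1 + (-9)·L_2
  (-27)·L_0(u) = -(3/7)u^2 + (18/7)u - 24/7
  1·L_1(u) = -(1/14)u^2 - (1/14)u + 10/7
  (-9)·L_2(u) = -(1/2)u^2 - (3/2)u + 5
Adding term by term: -u^2 + u + 3

p(u) = -u^2 + u + 3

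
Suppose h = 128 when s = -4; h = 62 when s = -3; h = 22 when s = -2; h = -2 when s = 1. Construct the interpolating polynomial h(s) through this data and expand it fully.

h(s) = -s^3 + 4s^2 - s - 4

Build the Lagrange basis polynomials:
L_0(s) = (s + 3)(s + 2)(s - 1) / [-10] = -(1/10)s^3 - (2/5)s^2 - (1/10)s + 3/5
L_1(s) = (s + 4)(s + 2)(s - 1) / [4] = (1/4)s^3 + (5/4)s^2 + (1/2)s - 2
L_2(s) = (s + 4)(s + 3)(s - 1) / [-6] = -(1/6)s^3 - s^2 - (5/6)s + 2
L_3(s) = (s + 4)(s + 3)(s + 2) / [60] = (1/60)s^3 + (3/20)s^2 + (13/30)s + 2/5
h(s) = 128·L_0 + 62·L_1 + 22·L_2 + (-2)·L_3
  128·L_0(s) = -(64/5)s^3 - (256/5)s^2 - (64/5)s + 384/5
  62·L_1(s) = (31/2)s^3 + (155/2)s^2 + 31s - 124
  22·L_2(s) = -(11/3)s^3 - 22s^2 - (55/3)s + 44
  (-2)·L_3(s) = -(1/30)s^3 - (3/10)s^2 - (13/15)s - 4/5
Adding term by term: -s^3 + 4s^2 - s - 4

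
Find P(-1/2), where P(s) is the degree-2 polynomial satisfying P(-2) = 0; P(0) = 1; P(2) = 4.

9/16

Evaluate each Lagrange basis at s = -1/2:
L_0(-1/2) = (-1/2)·(-5/2)/[(-2)·(-4)] = 5/32
L_1(-1/2) = (3/2)·(-5/2)/[(2)·(-2)] = 15/16
L_2(-1/2) = (3/2)·(-1/2)/[(4)·(2)] = -3/32
Sum: 0 + 1·(15/16) + 4·(-3/32) = 9/16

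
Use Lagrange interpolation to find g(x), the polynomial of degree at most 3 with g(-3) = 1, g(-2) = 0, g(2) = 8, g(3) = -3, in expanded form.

g(x) = -(8/15)x^3 - x^2 + (62/15)x + 8

Build the Lagrange basis polynomials:
L_0(x) = (x + 2)(x - 2)(x - 3) / [-30] = -(1/30)x^3 + (1/10)x^2 + (2/15)x - 2/5
L_1(x) = (x + 3)(x - 2)(x - 3) / [20] = (1/20)x^3 - (1/10)x^2 - (9/20)x + 9/10
L_2(x) = (x + 3)(x + 2)(x - 3) / [-20] = -(1/20)x^3 - (1/10)x^2 + (9/20)x + 9/10
L_3(x) = (x + 3)(x + 2)(x - 2) / [30] = (1/30)x^3 + (1/10)x^2 - (2/15)x - 2/5
g(x) = 1·L_0 + 0·L_1 + 8·L_2 + (-3)·L_3
  1·L_0(x) = -(1/30)x^3 + (1/10)x^2 + (2/15)x - 2/5
  0·L_1(x) = 0
  8·L_2(x) = -(2/5)x^3 - (4/5)x^2 + (18/5)x + 36/5
  (-3)·L_3(x) = -(1/10)x^3 - (3/10)x^2 + (2/5)x + 6/5
Adding term by term: -(8/15)x^3 - x^2 + (62/15)x + 8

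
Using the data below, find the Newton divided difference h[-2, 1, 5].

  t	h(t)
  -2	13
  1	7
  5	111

4

h[-2,1] = (7 - 13) / (1 - (-2)) = -2
h[1,5] = (111 - 7) / (5 - 1) = 26
h[-2,1,5] = (26 - (-2)) / (5 - (-2)) = 4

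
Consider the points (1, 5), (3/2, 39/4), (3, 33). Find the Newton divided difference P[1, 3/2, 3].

P[1,3/2] = (39/4 - 5) / (3/2 - 1) = 19/2
P[3/2,3] = (33 - 39/4) / (3 - 3/2) = 31/2
P[1,3/2,3] = (31/2 - 19/2) / (3 - 1) = 3

3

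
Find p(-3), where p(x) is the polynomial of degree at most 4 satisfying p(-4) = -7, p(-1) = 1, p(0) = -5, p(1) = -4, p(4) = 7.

119/10

Using Newton's divided-difference form:
p[-4,-1] = (1 - (-7)) / (-1 - (-4)) = 8/3
p[-1,0] = (-5 - 1) / (0 - (-1)) = -6
p[0,1] = (-4 - (-5)) / (1 - 0) = 1
p[1,4] = (7 - (-4)) / (4 - 1) = 11/3
p[-4,-1,0] = (-6 - 8/3) / (0 - (-4)) = -13/6
p[-1,0,1] = (1 - (-6)) / (1 - (-1)) = 7/2
p[0,1,4] = (11/3 - 1) / (4 - 0) = 2/3
p[-4,-1,0,1] = (7/2 - (-13/6)) / (1 - (-4)) = 17/15
p[-1,0,1,4] = (2/3 - 7/2) / (4 - (-1)) = -17/30
p[-4,-1,0,1,4] = (-17/30 - 17/15) / (4 - (-4)) = -17/80
p(-3) = -7 + (8/3)·(1) + (-13/6)·(1)·(-2) + (17/15)·(1)·(-2)·(-3) + (-17/80)·(1)·(-2)·(-3)·(-4) = 119/10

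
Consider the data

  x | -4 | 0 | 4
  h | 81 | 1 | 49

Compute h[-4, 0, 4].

4

h[-4,0] = (1 - 81) / (0 - (-4)) = -20
h[0,4] = (49 - 1) / (4 - 0) = 12
h[-4,0,4] = (12 - (-20)) / (4 - (-4)) = 4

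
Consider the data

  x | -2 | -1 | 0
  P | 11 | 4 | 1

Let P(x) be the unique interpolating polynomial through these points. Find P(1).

2

Evaluate each Lagrange basis at x = 1:
L_0(1) = (2)·(1)/[(-1)·(-2)] = 1
L_1(1) = (3)·(1)/[(1)·(-1)] = -3
L_2(1) = (3)·(2)/[(2)·(1)] = 3
Sum: 11·(1) + 4·(-3) + 1·(3) = 2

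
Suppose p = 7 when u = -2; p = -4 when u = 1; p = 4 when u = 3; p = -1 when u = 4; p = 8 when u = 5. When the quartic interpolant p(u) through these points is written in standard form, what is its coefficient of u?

L_0(u) = (u - 1)(u - 3)(u - 4)(u - 5) / [630] = (1/630)u^4 - (13/630)u^3 + (59/630)u^2 - (107/630)u + 2/21
L_1(u) = (u + 2)(u - 3)(u - 4)(u - 5) / [-72] = -(1/72)u^4 + (5/36)u^3 - (23/72)u^2 - (17/36)u + 5/3
L_2(u) = (u + 2)(u - 1)(u - 4)(u - 5) / [20] = (1/20)u^4 - (2/5)u^3 + (9/20)u^2 + (19/10)u - 2
L_3(u) = (u + 2)(u - 1)(u - 3)(u - 5) / [-18] = -(1/18)u^4 + (7/18)u^3 - (5/18)u^2 - (31/18)u + 5/3
L_4(u) = (u + 2)(u - 1)(u - 3)(u - 4) / [56] = (1/56)u^4 - (3/28)u^3 + (3/56)u^2 + (13/28)u - 3/7
p(u) = 7·L_0 + (-4)·L_1 + 4·L_2 + (-1)·L_3 + 8·L_4
Only the coefficient of u is needed; take it from each L_i and combine:
7·(-107/630) + (-4)·(-17/36) + 4·(19/10) + (-1)·(-31/18) + 8·(13/28) = 4327/315

4327/315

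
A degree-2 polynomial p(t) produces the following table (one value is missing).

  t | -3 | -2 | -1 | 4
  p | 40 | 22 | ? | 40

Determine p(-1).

The 3 known values determine p uniquely (degree ≤ 2).
L_0(-1) = (1)·(-5)/[(-1)·(-7)] = -5/7
L_1(-1) = (2)·(-5)/[(1)·(-6)] = 5/3
L_2(-1) = (2)·(1)/[(7)·(6)] = 1/21
Sum: 40·(-5/7) + 22·(5/3) + 40·(1/21) = 10

10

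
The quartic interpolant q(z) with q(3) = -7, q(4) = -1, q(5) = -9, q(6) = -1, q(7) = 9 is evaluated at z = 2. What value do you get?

Using Newton's divided-difference form:
q[3,4] = (-1 - (-7)) / (4 - 3) = 6
q[4,5] = (-9 - (-1)) / (5 - 4) = -8
q[5,6] = (-1 - (-9)) / (6 - 5) = 8
q[6,7] = (9 - (-1)) / (7 - 6) = 10
q[3,4,5] = (-8 - 6) / (5 - 3) = -7
q[4,5,6] = (8 - (-8)) / (6 - 4) = 8
q[5,6,7] = (10 - 8) / (7 - 5) = 1
q[3,4,5,6] = (8 - (-7)) / (6 - 3) = 5
q[4,5,6,7] = (1 - 8) / (7 - 4) = -7/3
q[3,4,5,6,7] = (-7/3 - 5) / (7 - 3) = -11/6
q(2) = -7 + 6·(-1) + (-7)·(-1)·(-2) + 5·(-1)·(-2)·(-3) + (-11/6)·(-1)·(-2)·(-3)·(-4) = -101

-101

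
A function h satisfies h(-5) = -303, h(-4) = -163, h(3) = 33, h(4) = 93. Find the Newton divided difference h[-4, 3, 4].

h[-4,3] = (33 - (-163)) / (3 - (-4)) = 28
h[3,4] = (93 - 33) / (4 - 3) = 60
h[-4,3,4] = (60 - 28) / (4 - (-4)) = 4

4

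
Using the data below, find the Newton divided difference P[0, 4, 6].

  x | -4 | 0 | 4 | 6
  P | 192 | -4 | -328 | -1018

P[0,4] = (-328 - (-4)) / (4 - 0) = -81
P[4,6] = (-1018 - (-328)) / (6 - 4) = -345
P[0,4,6] = (-345 - (-81)) / (6 - 0) = -44

-44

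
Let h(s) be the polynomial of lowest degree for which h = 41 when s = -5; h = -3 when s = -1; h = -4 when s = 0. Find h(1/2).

-3

Evaluate each Lagrange basis at s = 1/2:
L_0(1/2) = (3/2)·(1/2)/[(-4)·(-5)] = 3/80
L_1(1/2) = (11/2)·(1/2)/[(4)·(-1)] = -11/16
L_2(1/2) = (11/2)·(3/2)/[(5)·(1)] = 33/20
Sum: 41·(3/80) + (-3)·(-11/16) + (-4)·(33/20) = -3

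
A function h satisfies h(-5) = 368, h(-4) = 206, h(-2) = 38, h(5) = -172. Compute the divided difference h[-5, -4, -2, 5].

h[-5,-4] = (206 - 368) / (-4 - (-5)) = -162
h[-4,-2] = (38 - 206) / (-2 - (-4)) = -84
h[-2,5] = (-172 - 38) / (5 - (-2)) = -30
h[-5,-4,-2] = (-84 - (-162)) / (-2 - (-5)) = 26
h[-4,-2,5] = (-30 - (-84)) / (5 - (-4)) = 6
h[-5,-4,-2,5] = (6 - 26) / (5 - (-5)) = -2

-2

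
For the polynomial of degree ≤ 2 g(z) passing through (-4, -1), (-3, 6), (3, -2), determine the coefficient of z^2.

The leading coefficient equals the top divided difference g[-4,-3,3].
g[-4,-3] = (6 - (-1)) / (-3 - (-4)) = 7
g[-3,3] = (-2 - 6) / (3 - (-3)) = -4/3
g[-4,-3,3] = (-4/3 - 7) / (3 - (-4)) = -25/21

-25/21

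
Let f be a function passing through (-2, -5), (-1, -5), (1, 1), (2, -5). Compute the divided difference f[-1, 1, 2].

-3

f[-1,1] = (1 - (-5)) / (1 - (-1)) = 3
f[1,2] = (-5 - 1) / (2 - 1) = -6
f[-1,1,2] = (-6 - 3) / (2 - (-1)) = -3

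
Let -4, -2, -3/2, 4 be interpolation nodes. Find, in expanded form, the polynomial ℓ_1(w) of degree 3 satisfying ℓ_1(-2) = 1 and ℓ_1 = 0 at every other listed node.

ℓ_1(w) = (w + 4)(w + 3/2)(w - 4) / [(2)·(-1/2)·(-6)]
       = (w^3 + (3/2)w^2 - 16w - 24) / (6)

ℓ_1(w) = (1/6)w^3 + (1/4)w^2 - (8/3)w - 4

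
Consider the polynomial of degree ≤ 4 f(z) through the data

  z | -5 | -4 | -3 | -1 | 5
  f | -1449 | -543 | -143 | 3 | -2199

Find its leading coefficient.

Build the Lagrange basis polynomials:
L_0(z) = (z + 4)(z + 3)(z + 1)(z - 5) / [80] = (1/80)z^4 + (3/80)z^3 - (21/80)z^2 - (83/80)z - 3/4
L_1(z) = (z + 5)(z + 3)(z + 1)(z - 5) / [-27] = -(1/27)z^4 - (4/27)z^3 + (22/27)z^2 + (100/27)z + 25/9
L_2(z) = (z + 5)(z + 4)(z + 1)(z - 5) / [32] = (1/32)z^4 + (5/32)z^3 - (21/32)z^2 - (125/32)z - 25/8
L_3(z) = (z + 5)(z + 4)(z + 3)(z - 5) / [-144] = -(1/144)z^4 - (7/144)z^3 + (13/144)z^2 + (175/144)z + 25/12
L_4(z) = (z + 5)(z + 4)(z + 3)(z + 1) / [4320] = (1/4320)z^4 + (13/4320)z^3 + (59/4320)z^2 + (107/4320)z + 1/72
f(z) = (-1449)·L_0 + (-543)·L_1 + (-143)·L_2 + 3·L_3 + (-2199)·L_4
Only the coefficient of z^4 is needed; take it from each L_i and combine:
(-1449)·(1/80) + (-543)·(-1/27) + (-143)·(1/32) + 3·(-1/144) + (-2199)·(1/4320) = -3

-3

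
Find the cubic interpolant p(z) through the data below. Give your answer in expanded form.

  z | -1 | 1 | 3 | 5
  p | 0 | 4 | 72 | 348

p(z) = 3z^3 - z^2 - z + 3

Newton's divided differences:
p[-1,1] = (4 - 0) / (1 - (-1)) = 2
p[1,3] = (72 - 4) / (3 - 1) = 34
p[3,5] = (348 - 72) / (5 - 3) = 138
p[-1,1,3] = (34 - 2) / (3 - (-1)) = 8
p[1,3,5] = (138 - 34) / (5 - 1) = 26
p[-1,1,3,5] = (26 - 8) / (5 - (-1)) = 3
p(z) = 2·(z + 1) + 8·(z + 1)(z - 1) + 3·(z + 1)(z - 1)(z - 3)
Expanding: p(z) = 3z^3 - z^2 - z + 3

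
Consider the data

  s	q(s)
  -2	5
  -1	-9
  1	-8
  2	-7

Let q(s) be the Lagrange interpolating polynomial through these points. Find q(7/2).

Evaluate each Lagrange basis at s = 7/2:
L_0(7/2) = (9/2)·(5/2)·(3/2)/[(-1)·(-3)·(-4)] = -45/32
L_1(7/2) = (11/2)·(5/2)·(3/2)/[(1)·(-2)·(-3)] = 55/16
L_2(7/2) = (11/2)·(9/2)·(3/2)/[(3)·(2)·(-1)] = -99/16
L_3(7/2) = (11/2)·(9/2)·(5/2)/[(4)·(3)·(1)] = 165/32
Sum: 5·(-45/32) + (-9)·(55/16) + (-8)·(-99/16) + (-7)·(165/32) = -393/16

-393/16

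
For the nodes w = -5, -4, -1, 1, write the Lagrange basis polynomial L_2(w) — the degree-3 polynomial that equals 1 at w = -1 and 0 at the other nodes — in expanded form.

L_2(w) = -(1/24)w^3 - (1/3)w^2 - (11/24)w + 5/6

L_2(w) = (w + 5)(w + 4)(w - 1) / [(4)·(3)·(-2)]
       = (w^3 + 8w^2 + 11w - 20) / (-24)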